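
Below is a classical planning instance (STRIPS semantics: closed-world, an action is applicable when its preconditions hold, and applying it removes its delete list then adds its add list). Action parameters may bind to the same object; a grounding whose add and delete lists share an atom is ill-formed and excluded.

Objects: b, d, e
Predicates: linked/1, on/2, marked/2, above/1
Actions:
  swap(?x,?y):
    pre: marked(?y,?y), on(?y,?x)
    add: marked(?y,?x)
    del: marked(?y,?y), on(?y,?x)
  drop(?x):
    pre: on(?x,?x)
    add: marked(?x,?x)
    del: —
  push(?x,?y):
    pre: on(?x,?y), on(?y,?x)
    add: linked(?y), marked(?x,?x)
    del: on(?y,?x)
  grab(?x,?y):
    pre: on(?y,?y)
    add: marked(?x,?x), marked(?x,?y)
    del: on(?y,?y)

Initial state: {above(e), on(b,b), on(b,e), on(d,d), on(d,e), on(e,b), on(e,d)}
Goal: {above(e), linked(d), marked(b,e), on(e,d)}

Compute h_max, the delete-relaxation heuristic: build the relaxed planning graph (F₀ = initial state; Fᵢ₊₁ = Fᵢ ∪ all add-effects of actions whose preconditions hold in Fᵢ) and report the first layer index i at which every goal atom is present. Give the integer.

2

F0 = init (7 atoms)
F1 = F0 ∪ {linked(b), linked(d), linked(e), marked(b,b), marked(b,d), marked(d,b), marked(d,d), marked(e,b), marked(e,d), marked(e,e)}  (17 atoms)
F2 = F1 ∪ {marked(b,e), marked(d,e)}  (19 atoms)
goal ⊆ F2  ⇒  h_max = 2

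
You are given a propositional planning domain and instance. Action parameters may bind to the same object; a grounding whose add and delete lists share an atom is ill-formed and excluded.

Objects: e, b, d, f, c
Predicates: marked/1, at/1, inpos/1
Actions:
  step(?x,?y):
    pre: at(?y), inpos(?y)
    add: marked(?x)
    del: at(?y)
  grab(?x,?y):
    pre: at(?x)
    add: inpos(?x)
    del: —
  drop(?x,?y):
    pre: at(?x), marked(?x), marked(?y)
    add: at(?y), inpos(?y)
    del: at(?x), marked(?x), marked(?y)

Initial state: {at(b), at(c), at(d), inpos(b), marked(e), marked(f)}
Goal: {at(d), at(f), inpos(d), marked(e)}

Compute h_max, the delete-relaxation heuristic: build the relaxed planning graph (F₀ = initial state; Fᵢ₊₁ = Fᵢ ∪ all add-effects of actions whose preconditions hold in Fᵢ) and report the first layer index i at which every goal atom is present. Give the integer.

2

F0 = init (6 atoms)
F1 = F0 ∪ {inpos(c), inpos(d), marked(b), marked(c), marked(d)}  (11 atoms)
F2 = F1 ∪ {at(e), at(f), inpos(e), inpos(f)}  (15 atoms)
goal ⊆ F2  ⇒  h_max = 2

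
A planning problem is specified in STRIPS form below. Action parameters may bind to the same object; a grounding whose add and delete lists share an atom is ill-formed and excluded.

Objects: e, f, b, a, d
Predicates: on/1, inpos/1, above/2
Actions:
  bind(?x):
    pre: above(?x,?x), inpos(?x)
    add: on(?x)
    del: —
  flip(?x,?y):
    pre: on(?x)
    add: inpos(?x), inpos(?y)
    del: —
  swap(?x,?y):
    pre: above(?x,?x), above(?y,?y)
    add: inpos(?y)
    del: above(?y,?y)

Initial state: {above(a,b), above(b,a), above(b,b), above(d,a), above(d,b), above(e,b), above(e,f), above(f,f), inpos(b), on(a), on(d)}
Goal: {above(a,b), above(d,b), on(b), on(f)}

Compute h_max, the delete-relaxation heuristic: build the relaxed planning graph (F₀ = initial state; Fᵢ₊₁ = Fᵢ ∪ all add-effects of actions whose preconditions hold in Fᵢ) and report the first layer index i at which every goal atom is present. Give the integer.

2

F0 = init (11 atoms)
F1 = F0 ∪ {inpos(a), inpos(d), inpos(e), inpos(f), on(b)}  (16 atoms)
F2 = F1 ∪ {on(f)}  (17 atoms)
goal ⊆ F2  ⇒  h_max = 2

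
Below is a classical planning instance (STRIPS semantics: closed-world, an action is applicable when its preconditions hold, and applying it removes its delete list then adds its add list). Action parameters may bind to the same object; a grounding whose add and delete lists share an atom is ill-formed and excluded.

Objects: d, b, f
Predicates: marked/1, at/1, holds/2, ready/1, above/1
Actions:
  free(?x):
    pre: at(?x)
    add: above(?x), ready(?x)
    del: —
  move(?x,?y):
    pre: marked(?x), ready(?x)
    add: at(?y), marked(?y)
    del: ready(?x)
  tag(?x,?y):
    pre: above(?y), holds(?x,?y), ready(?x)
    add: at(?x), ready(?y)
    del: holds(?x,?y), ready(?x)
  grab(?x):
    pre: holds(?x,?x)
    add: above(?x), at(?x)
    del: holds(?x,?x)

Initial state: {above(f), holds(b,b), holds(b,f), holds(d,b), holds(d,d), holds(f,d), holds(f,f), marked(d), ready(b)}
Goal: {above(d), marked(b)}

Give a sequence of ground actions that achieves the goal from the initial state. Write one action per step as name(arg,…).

1. grab(d)  →  {above(d), above(f), at(d), holds(b,b), holds(b,f), holds(d,b), holds(f,d), holds(f,f), marked(d), ready(b)}
2. free(d)  →  {above(d), above(f), at(d), holds(b,b), holds(b,f), holds(d,b), holds(f,d), holds(f,f), marked(d), ready(b), ready(d)}
3. move(d,b)  →  {above(d), above(f), at(b), at(d), holds(b,b), holds(b,f), holds(d,b), holds(f,d), holds(f,f), marked(b), marked(d), ready(b)}

grab(d); free(d); move(d,b)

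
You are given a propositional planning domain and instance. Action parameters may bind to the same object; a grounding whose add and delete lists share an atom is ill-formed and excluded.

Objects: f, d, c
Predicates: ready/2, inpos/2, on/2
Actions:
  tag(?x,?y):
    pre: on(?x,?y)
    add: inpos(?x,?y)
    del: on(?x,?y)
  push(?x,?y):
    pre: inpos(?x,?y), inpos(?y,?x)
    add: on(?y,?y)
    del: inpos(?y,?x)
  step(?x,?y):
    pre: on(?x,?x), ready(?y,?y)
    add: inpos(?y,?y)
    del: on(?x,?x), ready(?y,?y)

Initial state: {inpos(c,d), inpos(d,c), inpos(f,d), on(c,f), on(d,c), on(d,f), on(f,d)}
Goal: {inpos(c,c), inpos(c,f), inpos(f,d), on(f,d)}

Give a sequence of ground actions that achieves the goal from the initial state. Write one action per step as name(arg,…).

1. tag(c,f)  →  {inpos(c,d), inpos(c,f), inpos(d,c), inpos(f,d), on(d,c), on(d,f), on(f,d)}
2. push(d,c)  →  {inpos(c,f), inpos(d,c), inpos(f,d), on(c,c), on(d,c), on(d,f), on(f,d)}
3. tag(c,c)  →  {inpos(c,c), inpos(c,f), inpos(d,c), inpos(f,d), on(d,c), on(d,f), on(f,d)}

tag(c,f); push(d,c); tag(c,c)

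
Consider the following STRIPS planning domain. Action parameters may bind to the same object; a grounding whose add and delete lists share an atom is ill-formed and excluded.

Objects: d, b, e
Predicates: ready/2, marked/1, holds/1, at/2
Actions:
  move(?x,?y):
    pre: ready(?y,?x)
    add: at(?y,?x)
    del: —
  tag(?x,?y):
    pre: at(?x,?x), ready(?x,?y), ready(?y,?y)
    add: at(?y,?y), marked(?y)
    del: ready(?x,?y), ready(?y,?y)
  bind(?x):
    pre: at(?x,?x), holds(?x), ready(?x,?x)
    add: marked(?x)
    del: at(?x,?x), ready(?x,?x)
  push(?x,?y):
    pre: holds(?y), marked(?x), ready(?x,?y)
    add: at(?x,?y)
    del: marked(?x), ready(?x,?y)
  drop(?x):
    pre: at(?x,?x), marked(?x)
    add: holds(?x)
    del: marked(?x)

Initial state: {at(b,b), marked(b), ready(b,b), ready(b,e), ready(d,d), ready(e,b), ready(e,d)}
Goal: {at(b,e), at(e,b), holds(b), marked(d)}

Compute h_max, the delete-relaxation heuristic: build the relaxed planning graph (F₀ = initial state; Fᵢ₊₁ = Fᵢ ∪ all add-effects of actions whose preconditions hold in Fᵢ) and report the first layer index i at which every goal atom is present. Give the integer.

F0 = init (7 atoms)
F1 = F0 ∪ {at(b,e), at(d,d), at(e,b), at(e,d), holds(b)}  (12 atoms)
F2 = F1 ∪ {marked(d)}  (13 atoms)
goal ⊆ F2  ⇒  h_max = 2

2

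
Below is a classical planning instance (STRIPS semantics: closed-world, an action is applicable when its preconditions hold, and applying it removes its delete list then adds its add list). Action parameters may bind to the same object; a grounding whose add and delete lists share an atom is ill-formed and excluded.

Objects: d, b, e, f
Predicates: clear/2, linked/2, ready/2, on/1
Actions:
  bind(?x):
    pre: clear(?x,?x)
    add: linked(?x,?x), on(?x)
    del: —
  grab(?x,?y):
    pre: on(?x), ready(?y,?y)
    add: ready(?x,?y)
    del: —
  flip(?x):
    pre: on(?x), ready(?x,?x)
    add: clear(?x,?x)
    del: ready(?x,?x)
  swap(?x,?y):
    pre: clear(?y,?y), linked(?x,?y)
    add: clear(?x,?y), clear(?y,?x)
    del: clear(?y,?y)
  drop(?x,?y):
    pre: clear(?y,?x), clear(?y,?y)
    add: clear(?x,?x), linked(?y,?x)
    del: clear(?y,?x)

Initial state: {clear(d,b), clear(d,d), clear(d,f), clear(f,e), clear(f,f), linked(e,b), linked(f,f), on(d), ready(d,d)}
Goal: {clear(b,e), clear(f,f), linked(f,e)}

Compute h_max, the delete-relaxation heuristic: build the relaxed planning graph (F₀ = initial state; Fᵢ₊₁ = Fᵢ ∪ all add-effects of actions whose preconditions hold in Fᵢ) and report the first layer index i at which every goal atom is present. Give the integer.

2

F0 = init (9 atoms)
F1 = F0 ∪ {clear(b,b), clear(e,e), linked(d,b), linked(d,d), linked(d,f), linked(f,e), on(f)}  (16 atoms)
F2 = F1 ∪ {clear(b,d), clear(b,e), clear(e,b), clear(e,f), clear(f,d), linked(b,b), linked(e,e), on(b), on(e), ready(f,d)}  (26 atoms)
goal ⊆ F2  ⇒  h_max = 2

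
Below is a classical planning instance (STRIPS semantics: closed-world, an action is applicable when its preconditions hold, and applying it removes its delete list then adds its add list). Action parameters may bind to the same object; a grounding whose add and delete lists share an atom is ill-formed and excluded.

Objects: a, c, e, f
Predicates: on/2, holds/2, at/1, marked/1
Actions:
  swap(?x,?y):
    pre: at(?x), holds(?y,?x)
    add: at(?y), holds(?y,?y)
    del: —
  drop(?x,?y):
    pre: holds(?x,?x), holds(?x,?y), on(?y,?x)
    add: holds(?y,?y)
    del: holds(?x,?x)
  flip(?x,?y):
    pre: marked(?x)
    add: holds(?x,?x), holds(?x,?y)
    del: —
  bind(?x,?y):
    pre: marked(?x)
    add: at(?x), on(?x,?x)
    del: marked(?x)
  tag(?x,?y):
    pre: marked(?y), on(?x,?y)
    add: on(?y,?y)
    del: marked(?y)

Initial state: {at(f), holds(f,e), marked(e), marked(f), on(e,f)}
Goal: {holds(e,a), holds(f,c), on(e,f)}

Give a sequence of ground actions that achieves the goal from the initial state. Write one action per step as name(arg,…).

1. flip(e,a)  →  {at(f), holds(e,a), holds(e,e), holds(f,e), marked(e), marked(f), on(e,f)}
2. flip(f,c)  →  {at(f), holds(e,a), holds(e,e), holds(f,c), holds(f,e), holds(f,f), marked(e), marked(f), on(e,f)}

flip(e,a); flip(f,c)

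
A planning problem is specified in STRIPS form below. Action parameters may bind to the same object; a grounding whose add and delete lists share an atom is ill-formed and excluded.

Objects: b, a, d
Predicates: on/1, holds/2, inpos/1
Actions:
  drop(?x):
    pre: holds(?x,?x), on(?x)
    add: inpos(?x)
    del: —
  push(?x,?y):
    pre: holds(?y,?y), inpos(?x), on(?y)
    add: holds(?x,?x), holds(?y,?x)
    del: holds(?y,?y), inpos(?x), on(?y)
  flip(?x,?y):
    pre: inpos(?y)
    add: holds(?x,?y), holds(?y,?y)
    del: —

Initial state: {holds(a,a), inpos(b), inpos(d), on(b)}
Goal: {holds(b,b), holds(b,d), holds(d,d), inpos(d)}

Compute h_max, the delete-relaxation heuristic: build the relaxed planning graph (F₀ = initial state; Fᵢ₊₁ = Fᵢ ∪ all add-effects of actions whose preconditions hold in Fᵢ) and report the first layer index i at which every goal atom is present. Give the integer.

F0 = init (4 atoms)
F1 = F0 ∪ {holds(a,b), holds(a,d), holds(b,b), holds(b,d), holds(d,b), holds(d,d)}  (10 atoms)
goal ⊆ F1  ⇒  h_max = 1

1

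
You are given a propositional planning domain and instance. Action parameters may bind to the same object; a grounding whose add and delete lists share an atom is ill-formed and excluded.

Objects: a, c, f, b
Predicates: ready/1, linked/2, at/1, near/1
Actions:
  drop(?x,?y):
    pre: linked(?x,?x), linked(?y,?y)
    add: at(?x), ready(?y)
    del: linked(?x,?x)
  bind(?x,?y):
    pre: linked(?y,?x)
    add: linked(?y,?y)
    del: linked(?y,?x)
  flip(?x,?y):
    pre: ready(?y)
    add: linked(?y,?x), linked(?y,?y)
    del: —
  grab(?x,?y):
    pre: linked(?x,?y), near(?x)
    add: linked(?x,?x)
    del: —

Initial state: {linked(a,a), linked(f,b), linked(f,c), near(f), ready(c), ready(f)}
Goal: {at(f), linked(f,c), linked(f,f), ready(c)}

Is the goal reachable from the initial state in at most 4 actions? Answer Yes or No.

Yes

1. bind(c,f)  →  {linked(a,a), linked(f,b), linked(f,f), near(f), ready(c), ready(f)}
2. drop(f,a)  →  {at(f), linked(a,a), linked(f,b), near(f), ready(a), ready(c), ready(f)}
3. flip(c,f)  →  {at(f), linked(a,a), linked(f,b), linked(f,c), linked(f,f), near(f), ready(a), ready(c), ready(f)}
optimal plan length = 3; 3 ≤ 4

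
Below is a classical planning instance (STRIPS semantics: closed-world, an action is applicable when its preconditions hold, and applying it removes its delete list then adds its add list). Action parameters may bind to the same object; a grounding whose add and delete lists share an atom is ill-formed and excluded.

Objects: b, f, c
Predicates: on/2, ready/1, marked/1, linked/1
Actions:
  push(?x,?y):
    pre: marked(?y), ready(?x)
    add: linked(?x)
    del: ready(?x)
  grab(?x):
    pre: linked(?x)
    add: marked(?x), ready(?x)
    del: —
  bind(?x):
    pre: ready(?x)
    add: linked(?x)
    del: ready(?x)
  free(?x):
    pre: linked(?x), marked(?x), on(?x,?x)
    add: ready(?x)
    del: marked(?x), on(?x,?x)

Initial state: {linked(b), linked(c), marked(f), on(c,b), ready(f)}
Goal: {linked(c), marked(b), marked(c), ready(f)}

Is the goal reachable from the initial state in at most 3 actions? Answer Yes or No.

Yes

1. grab(b)  →  {linked(b), linked(c), marked(b), marked(f), on(c,b), ready(b), ready(f)}
2. grab(c)  →  {linked(b), linked(c), marked(b), marked(c), marked(f), on(c,b), ready(b), ready(c), ready(f)}
optimal plan length = 2; 2 ≤ 3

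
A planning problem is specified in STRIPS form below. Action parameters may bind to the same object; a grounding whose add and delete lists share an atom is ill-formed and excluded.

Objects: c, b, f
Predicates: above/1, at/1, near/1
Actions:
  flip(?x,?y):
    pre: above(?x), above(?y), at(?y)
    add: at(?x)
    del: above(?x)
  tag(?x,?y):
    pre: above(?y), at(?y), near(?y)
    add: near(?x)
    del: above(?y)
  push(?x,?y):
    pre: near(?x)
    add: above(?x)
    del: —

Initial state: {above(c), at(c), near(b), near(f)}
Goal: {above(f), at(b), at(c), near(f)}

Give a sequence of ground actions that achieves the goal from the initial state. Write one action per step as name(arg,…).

1. push(b,c)  →  {above(b), above(c), at(c), near(b), near(f)}
2. flip(b,c)  →  {above(c), at(b), at(c), near(b), near(f)}
3. push(f,c)  →  {above(c), above(f), at(b), at(c), near(b), near(f)}

push(b,c); flip(b,c); push(f,c)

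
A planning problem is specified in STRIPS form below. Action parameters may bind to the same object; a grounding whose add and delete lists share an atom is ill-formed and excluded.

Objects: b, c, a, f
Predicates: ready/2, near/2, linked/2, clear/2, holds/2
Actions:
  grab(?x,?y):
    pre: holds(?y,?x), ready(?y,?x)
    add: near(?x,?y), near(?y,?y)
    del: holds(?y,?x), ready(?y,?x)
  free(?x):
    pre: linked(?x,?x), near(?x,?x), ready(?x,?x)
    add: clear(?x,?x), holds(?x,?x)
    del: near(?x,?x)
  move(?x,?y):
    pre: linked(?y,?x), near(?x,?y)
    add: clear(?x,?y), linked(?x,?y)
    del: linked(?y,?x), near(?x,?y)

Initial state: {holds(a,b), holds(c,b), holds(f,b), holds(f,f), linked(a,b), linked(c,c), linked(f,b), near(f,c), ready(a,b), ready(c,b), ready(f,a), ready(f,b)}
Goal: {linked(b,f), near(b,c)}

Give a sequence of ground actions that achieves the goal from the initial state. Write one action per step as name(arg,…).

1. grab(b,c)  →  {holds(a,b), holds(f,b), holds(f,f), linked(a,b), linked(c,c), linked(f,b), near(b,c), near(c,c), near(f,c), ready(a,b), ready(f,a), ready(f,b)}
2. grab(b,f)  →  {holds(a,b), holds(f,f), linked(a,b), linked(c,c), linked(f,b), near(b,c), near(b,f), near(c,c), near(f,c), near(f,f), ready(a,b), ready(f,a)}
3. move(b,f)  →  {clear(b,f), holds(a,b), holds(f,f), linked(a,b), linked(b,f), linked(c,c), near(b,c), near(c,c), near(f,c), near(f,f), ready(a,b), ready(f,a)}

grab(b,c); grab(b,f); move(b,f)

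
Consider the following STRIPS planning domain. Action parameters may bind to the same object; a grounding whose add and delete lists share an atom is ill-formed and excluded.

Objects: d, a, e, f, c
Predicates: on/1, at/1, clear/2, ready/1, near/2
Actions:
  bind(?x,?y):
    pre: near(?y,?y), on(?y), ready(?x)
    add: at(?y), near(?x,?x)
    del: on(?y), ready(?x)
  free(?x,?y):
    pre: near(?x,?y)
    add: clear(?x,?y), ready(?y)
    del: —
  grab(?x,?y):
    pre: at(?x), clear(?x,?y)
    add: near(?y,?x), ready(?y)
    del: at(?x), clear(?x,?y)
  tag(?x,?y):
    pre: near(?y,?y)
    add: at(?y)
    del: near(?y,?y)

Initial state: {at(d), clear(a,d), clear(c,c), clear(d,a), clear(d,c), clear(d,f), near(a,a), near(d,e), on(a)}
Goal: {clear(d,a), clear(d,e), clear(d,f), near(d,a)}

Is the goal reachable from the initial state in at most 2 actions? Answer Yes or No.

No

1. free(d,e)  →  {at(d), clear(a,d), clear(c,c), clear(d,a), clear(d,c), clear(d,e), clear(d,f), near(a,a), near(d,e), on(a), ready(e)}
2. bind(e,a)  →  {at(a), at(d), clear(a,d), clear(c,c), clear(d,a), clear(d,c), clear(d,e), clear(d,f), near(a,a), near(d,e), near(e,e)}
3. grab(a,d)  →  {at(d), clear(c,c), clear(d,a), clear(d,c), clear(d,e), clear(d,f), near(a,a), near(d,a), near(d,e), near(e,e), ready(d)}
optimal plan length = 3; 3 > 2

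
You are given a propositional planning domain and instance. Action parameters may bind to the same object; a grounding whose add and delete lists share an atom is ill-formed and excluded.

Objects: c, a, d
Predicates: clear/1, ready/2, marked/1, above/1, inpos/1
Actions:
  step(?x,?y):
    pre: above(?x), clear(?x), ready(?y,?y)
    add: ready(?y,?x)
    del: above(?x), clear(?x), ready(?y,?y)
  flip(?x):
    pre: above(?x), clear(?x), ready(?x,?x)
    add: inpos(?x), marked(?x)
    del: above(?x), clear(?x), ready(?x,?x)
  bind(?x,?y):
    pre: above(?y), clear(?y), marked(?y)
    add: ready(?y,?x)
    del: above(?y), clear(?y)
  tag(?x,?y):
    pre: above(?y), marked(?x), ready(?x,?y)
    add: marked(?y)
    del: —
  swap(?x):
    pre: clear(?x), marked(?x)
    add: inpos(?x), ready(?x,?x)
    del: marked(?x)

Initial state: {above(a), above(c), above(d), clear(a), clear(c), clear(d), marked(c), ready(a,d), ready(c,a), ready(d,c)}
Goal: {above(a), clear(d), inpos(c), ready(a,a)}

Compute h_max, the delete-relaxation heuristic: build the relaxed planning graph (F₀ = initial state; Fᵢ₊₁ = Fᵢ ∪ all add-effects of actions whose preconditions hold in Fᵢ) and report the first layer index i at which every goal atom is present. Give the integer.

F0 = init (10 atoms)
F1 = F0 ∪ {inpos(c), marked(a), ready(c,c), ready(c,d)}  (14 atoms)
F2 = F1 ∪ {inpos(a), marked(d), ready(a,a), ready(a,c)}  (18 atoms)
goal ⊆ F2  ⇒  h_max = 2

2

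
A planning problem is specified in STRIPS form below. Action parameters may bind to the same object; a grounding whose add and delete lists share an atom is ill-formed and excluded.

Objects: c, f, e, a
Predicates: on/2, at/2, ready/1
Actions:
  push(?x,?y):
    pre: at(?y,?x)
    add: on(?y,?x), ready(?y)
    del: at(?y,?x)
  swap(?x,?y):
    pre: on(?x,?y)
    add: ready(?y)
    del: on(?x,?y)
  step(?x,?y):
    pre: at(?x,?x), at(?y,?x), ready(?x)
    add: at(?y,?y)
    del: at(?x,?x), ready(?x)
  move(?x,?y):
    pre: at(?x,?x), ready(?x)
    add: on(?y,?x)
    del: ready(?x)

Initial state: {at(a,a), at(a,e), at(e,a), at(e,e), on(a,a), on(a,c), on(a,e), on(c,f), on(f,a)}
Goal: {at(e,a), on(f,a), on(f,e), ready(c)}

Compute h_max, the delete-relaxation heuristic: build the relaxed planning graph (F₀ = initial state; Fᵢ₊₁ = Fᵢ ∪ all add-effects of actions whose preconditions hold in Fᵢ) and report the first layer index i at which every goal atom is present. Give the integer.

2

F0 = init (9 atoms)
F1 = F0 ∪ {on(e,a), on(e,e), ready(a), ready(c), ready(e), ready(f)}  (15 atoms)
F2 = F1 ∪ {on(c,a), on(c,e), on(f,e)}  (18 atoms)
goal ⊆ F2  ⇒  h_max = 2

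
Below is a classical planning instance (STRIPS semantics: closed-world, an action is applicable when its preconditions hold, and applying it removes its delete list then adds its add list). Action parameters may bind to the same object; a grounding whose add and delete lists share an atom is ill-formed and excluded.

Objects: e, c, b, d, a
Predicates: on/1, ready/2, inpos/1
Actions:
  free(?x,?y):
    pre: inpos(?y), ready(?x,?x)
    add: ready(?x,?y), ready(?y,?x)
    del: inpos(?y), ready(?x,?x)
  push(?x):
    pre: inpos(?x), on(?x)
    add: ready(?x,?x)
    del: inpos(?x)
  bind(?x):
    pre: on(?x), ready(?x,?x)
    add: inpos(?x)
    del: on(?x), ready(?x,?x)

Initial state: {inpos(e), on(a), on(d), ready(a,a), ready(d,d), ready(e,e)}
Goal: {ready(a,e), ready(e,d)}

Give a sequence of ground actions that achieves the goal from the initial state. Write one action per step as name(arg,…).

1. free(d,e)  →  {on(a), on(d), ready(a,a), ready(d,e), ready(e,d), ready(e,e)}
2. bind(a)  →  {inpos(a), on(d), ready(d,e), ready(e,d), ready(e,e)}
3. free(e,a)  →  {on(d), ready(a,e), ready(d,e), ready(e,a), ready(e,d)}

free(d,e); bind(a); free(e,a)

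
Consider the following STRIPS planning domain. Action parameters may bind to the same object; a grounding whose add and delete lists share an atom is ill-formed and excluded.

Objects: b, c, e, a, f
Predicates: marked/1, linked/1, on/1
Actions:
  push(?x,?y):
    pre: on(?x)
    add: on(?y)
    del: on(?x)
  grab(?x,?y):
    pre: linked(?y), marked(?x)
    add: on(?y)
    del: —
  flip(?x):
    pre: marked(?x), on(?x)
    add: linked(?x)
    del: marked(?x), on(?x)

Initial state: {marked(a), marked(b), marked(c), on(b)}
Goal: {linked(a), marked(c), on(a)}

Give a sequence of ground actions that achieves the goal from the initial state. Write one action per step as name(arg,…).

push(b,a); flip(a); grab(b,a)

1. push(b,a)  →  {marked(a), marked(b), marked(c), on(a)}
2. flip(a)  →  {linked(a), marked(b), marked(c)}
3. grab(b,a)  →  {linked(a), marked(b), marked(c), on(a)}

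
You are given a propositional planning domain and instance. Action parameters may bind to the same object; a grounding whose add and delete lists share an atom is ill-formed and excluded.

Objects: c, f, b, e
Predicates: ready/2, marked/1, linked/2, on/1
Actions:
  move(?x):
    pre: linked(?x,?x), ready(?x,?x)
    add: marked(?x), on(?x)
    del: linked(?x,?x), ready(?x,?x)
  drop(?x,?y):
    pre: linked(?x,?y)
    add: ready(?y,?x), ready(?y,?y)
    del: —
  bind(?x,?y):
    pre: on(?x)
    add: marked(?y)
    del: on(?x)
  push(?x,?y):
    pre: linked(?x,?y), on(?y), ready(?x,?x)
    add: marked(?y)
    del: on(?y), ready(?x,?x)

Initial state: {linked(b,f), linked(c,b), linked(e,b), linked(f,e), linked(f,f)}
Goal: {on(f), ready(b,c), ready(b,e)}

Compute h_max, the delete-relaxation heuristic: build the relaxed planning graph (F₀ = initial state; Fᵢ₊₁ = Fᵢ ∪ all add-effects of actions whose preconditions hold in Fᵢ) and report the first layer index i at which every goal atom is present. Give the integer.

2

F0 = init (5 atoms)
F1 = F0 ∪ {ready(b,b), ready(b,c), ready(b,e), ready(e,e), ready(e,f), ready(f,b), ready(f,f)}  (12 atoms)
F2 = F1 ∪ {marked(f), on(f)}  (14 atoms)
goal ⊆ F2  ⇒  h_max = 2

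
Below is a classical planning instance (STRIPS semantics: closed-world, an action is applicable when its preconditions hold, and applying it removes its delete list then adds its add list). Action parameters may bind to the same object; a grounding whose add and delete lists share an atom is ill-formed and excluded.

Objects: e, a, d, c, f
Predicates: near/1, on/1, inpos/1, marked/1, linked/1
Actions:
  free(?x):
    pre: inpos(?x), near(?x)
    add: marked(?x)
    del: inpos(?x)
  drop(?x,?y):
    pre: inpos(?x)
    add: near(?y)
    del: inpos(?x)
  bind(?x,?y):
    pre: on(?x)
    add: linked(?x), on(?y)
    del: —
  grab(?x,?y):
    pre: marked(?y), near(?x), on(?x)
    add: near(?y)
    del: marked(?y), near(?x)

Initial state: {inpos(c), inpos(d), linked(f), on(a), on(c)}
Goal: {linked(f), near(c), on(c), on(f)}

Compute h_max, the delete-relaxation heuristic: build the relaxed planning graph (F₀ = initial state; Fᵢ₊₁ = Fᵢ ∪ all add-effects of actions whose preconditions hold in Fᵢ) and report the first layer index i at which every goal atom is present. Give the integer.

F0 = init (5 atoms)
F1 = F0 ∪ {linked(a), linked(c), near(a), near(c), near(d), near(e), near(f), on(d), on(e), on(f)}  (15 atoms)
goal ⊆ F1  ⇒  h_max = 1

1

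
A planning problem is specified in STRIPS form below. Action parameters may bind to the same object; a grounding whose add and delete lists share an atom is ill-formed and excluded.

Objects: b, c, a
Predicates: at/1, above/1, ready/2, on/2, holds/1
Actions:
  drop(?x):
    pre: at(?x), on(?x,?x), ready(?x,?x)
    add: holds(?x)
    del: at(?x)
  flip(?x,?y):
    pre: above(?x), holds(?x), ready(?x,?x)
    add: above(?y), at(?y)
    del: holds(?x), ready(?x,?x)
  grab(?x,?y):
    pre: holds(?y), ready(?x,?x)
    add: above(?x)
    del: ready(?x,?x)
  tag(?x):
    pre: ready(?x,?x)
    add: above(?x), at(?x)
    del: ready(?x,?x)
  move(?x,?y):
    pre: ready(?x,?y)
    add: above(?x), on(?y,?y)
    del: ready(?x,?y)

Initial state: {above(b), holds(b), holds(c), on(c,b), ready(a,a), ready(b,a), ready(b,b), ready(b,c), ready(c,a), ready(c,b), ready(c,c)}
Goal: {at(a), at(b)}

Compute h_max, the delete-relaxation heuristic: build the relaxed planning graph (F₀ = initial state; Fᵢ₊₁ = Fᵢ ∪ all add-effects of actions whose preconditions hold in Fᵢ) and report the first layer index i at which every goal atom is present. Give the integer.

1

F0 = init (11 atoms)
F1 = F0 ∪ {above(a), above(c), at(a), at(b), at(c), on(a,a), on(b,b), on(c,c)}  (19 atoms)
goal ⊆ F1  ⇒  h_max = 1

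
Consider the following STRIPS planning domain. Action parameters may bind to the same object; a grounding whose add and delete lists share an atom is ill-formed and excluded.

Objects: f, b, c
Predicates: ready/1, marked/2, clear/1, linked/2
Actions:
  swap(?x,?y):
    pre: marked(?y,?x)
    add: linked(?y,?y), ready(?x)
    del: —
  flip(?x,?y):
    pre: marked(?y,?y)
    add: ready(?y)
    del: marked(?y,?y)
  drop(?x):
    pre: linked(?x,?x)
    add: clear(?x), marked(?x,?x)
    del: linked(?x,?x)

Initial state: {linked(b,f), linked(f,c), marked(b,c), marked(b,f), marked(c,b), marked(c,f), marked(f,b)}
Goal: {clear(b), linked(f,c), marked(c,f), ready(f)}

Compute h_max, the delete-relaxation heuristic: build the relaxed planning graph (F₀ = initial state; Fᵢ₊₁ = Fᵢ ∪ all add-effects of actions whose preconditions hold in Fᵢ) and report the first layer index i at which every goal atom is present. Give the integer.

F0 = init (7 atoms)
F1 = F0 ∪ {linked(b,b), linked(c,c), linked(f,f), ready(b), ready(c), ready(f)}  (13 atoms)
F2 = F1 ∪ {clear(b), clear(c), clear(f), marked(b,b), marked(c,c), marked(f,f)}  (19 atoms)
goal ⊆ F2  ⇒  h_max = 2

2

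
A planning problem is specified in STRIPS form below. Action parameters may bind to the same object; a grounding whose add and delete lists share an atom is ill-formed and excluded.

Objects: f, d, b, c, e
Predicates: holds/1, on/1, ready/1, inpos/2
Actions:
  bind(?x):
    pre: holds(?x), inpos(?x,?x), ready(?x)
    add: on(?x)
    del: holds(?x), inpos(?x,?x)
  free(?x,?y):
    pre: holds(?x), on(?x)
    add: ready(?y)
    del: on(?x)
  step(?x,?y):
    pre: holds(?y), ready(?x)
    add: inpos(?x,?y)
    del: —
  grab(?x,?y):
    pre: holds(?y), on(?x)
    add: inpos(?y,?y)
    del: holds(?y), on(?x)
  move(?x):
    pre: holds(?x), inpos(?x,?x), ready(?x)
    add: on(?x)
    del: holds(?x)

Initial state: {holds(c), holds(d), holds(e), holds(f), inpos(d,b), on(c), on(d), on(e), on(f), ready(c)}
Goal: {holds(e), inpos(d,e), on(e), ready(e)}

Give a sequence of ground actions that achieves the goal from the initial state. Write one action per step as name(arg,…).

1. free(f,d)  →  {holds(c), holds(d), holds(e), holds(f), inpos(d,b), on(c), on(d), on(e), ready(c), ready(d)}
2. free(d,e)  →  {holds(c), holds(d), holds(e), holds(f), inpos(d,b), on(c), on(e), ready(c), ready(d), ready(e)}
3. step(d,e)  →  {holds(c), holds(d), holds(e), holds(f), inpos(d,b), inpos(d,e), on(c), on(e), ready(c), ready(d), ready(e)}

free(f,d); free(d,e); step(d,e)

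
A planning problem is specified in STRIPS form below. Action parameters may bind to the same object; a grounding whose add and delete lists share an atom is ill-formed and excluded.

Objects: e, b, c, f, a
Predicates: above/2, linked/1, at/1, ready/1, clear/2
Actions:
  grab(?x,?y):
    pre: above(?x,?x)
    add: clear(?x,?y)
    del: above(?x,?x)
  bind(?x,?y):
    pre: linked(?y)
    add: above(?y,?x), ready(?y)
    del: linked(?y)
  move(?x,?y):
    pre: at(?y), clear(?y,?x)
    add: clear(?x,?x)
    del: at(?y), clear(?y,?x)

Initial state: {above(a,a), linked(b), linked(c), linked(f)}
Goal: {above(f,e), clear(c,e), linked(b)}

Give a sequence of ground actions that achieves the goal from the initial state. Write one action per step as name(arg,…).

bind(e,f); bind(c,c); grab(c,e)

1. bind(e,f)  →  {above(a,a), above(f,e), linked(b), linked(c), ready(f)}
2. bind(c,c)  →  {above(a,a), above(c,c), above(f,e), linked(b), ready(c), ready(f)}
3. grab(c,e)  →  {above(a,a), above(f,e), clear(c,e), linked(b), ready(c), ready(f)}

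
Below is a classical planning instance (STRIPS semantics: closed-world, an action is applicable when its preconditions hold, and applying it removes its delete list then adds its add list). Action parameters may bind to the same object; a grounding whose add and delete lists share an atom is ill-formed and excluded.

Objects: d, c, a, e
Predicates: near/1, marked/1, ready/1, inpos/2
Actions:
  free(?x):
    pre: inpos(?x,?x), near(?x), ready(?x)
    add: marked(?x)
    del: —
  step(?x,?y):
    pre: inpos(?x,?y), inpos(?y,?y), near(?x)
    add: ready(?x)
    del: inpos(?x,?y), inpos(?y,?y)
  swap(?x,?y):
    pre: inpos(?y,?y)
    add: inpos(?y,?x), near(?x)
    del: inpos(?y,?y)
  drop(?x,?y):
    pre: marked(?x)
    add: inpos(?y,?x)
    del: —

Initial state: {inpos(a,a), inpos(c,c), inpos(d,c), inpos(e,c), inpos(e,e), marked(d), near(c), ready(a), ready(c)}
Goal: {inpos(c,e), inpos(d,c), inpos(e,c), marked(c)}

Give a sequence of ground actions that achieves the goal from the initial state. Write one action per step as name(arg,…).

1. free(c)  →  {inpos(a,a), inpos(c,c), inpos(d,c), inpos(e,c), inpos(e,e), marked(c), marked(d), near(c), ready(a), ready(c)}
2. swap(e,c)  →  {inpos(a,a), inpos(c,e), inpos(d,c), inpos(e,c), inpos(e,e), marked(c), marked(d), near(c), near(e), ready(a), ready(c)}

free(c); swap(e,c)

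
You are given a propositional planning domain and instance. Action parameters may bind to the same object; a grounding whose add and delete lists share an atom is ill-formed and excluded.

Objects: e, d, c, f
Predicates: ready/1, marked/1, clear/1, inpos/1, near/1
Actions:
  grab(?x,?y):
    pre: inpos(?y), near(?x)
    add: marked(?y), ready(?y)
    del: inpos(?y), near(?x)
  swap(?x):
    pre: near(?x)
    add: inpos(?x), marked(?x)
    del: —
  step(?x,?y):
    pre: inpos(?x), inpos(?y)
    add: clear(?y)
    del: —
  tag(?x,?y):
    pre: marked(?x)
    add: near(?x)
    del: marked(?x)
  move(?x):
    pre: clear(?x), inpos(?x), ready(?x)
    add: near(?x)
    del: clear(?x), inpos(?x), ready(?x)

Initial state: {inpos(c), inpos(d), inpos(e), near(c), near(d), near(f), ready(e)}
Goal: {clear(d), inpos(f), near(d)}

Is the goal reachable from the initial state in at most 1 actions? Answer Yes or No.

1. swap(f)  →  {inpos(c), inpos(d), inpos(e), inpos(f), marked(f), near(c), near(d), near(f), ready(e)}
2. step(e,d)  →  {clear(d), inpos(c), inpos(d), inpos(e), inpos(f), marked(f), near(c), near(d), near(f), ready(e)}
optimal plan length = 2; 2 > 1

No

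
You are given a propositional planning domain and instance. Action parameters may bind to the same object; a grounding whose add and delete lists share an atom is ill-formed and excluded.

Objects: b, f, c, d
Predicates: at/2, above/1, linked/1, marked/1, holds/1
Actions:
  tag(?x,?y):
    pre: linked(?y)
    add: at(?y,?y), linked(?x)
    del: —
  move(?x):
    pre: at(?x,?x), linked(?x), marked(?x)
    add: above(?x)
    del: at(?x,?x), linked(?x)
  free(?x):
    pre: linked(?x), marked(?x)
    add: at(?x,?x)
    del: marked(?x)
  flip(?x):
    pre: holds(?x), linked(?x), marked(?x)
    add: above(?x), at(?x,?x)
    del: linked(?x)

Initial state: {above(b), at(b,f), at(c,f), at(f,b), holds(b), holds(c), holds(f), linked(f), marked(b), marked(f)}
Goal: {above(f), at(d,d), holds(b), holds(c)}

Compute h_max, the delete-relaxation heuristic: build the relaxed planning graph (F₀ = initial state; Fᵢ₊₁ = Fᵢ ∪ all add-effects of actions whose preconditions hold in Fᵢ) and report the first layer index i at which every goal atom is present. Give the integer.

2

F0 = init (10 atoms)
F1 = F0 ∪ {above(f), at(f,f), linked(b), linked(c), linked(d)}  (15 atoms)
F2 = F1 ∪ {at(b,b), at(c,c), at(d,d)}  (18 atoms)
goal ⊆ F2  ⇒  h_max = 2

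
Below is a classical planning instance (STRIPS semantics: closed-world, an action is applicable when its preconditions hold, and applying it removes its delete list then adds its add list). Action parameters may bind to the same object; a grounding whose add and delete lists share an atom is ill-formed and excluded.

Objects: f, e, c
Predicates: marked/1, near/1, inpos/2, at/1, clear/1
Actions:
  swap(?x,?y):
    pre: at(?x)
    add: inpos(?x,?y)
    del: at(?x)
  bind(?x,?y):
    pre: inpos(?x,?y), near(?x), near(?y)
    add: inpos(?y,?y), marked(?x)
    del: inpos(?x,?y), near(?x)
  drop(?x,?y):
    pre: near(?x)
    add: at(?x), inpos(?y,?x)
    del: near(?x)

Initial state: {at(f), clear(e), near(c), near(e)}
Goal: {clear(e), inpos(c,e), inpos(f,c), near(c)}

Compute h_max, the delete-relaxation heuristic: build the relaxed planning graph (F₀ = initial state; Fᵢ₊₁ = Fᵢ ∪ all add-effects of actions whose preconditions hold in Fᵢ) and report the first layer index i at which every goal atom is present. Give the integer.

F0 = init (4 atoms)
F1 = F0 ∪ {at(c), at(e), inpos(c,c), inpos(c,e), inpos(e,c), inpos(e,e), inpos(f,c), inpos(f,e), inpos(f,f)}  (13 atoms)
goal ⊆ F1  ⇒  h_max = 1

1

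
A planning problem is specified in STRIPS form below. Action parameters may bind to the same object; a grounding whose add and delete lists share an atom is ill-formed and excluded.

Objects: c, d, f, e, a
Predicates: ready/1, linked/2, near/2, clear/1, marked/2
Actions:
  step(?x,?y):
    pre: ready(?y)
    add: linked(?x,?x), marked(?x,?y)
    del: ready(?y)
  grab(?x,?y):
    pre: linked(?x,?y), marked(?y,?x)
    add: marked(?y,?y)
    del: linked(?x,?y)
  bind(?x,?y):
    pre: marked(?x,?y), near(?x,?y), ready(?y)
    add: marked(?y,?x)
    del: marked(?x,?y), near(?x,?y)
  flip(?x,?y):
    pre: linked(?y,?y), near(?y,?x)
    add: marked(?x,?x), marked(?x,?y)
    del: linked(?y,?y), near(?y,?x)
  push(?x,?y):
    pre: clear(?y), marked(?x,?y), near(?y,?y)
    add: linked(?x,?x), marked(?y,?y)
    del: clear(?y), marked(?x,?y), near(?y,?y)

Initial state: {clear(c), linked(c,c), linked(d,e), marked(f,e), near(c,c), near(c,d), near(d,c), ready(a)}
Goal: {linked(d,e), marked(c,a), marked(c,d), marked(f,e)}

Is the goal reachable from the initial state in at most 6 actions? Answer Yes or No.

Yes

1. step(c,a)  →  {clear(c), linked(c,c), linked(d,e), marked(c,a), marked(f,e), near(c,c), near(c,d), near(d,c)}
2. flip(d,c)  →  {clear(c), linked(d,e), marked(c,a), marked(d,c), marked(d,d), marked(f,e), near(c,c), near(d,c)}
3. push(d,c)  →  {linked(d,d), linked(d,e), marked(c,a), marked(c,c), marked(d,d), marked(f,e), near(d,c)}
4. flip(c,d)  →  {linked(d,e), marked(c,a), marked(c,c), marked(c,d), marked(d,d), marked(f,e)}
optimal plan length = 4; 4 ≤ 6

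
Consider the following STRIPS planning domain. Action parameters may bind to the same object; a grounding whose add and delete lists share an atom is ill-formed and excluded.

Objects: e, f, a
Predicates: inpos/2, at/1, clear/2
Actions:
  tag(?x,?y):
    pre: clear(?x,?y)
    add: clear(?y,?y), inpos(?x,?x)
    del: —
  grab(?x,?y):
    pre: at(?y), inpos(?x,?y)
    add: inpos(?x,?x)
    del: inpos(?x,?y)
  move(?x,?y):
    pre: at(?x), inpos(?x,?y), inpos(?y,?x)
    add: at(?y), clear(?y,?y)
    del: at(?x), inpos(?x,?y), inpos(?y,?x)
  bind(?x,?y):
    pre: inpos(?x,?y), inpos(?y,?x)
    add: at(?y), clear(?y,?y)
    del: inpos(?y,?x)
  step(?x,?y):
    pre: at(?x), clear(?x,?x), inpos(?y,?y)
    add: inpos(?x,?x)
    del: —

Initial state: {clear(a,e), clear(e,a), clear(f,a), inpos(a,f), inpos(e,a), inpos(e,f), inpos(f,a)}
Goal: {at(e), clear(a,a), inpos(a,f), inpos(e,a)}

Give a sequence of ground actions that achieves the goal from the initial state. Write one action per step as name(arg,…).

tag(e,a); bind(e,e)

1. tag(e,a)  →  {clear(a,a), clear(a,e), clear(e,a), clear(f,a), inpos(a,f), inpos(e,a), inpos(e,e), inpos(e,f), inpos(f,a)}
2. bind(e,e)  →  {at(e), clear(a,a), clear(a,e), clear(e,a), clear(e,e), clear(f,a), inpos(a,f), inpos(e,a), inpos(e,f), inpos(f,a)}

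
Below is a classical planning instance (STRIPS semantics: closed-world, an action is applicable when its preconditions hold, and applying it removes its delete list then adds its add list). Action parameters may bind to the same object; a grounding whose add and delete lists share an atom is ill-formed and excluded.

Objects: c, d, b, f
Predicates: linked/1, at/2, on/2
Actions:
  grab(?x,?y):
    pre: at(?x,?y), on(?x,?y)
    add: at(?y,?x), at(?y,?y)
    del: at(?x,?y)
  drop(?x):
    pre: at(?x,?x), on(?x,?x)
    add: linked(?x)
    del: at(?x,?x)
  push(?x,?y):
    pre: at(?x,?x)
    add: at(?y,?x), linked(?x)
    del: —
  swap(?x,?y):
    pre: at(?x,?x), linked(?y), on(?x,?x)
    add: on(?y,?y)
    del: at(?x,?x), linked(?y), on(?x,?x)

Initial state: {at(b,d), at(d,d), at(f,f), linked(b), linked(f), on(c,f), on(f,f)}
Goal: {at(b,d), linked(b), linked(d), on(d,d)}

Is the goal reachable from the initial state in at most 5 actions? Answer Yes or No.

Yes

1. push(d,c)  →  {at(b,d), at(c,d), at(d,d), at(f,f), linked(b), linked(d), linked(f), on(c,f), on(f,f)}
2. swap(f,d)  →  {at(b,d), at(c,d), at(d,d), linked(b), linked(f), on(c,f), on(d,d)}
3. drop(d)  →  {at(b,d), at(c,d), linked(b), linked(d), linked(f), on(c,f), on(d,d)}
optimal plan length = 3; 3 ≤ 5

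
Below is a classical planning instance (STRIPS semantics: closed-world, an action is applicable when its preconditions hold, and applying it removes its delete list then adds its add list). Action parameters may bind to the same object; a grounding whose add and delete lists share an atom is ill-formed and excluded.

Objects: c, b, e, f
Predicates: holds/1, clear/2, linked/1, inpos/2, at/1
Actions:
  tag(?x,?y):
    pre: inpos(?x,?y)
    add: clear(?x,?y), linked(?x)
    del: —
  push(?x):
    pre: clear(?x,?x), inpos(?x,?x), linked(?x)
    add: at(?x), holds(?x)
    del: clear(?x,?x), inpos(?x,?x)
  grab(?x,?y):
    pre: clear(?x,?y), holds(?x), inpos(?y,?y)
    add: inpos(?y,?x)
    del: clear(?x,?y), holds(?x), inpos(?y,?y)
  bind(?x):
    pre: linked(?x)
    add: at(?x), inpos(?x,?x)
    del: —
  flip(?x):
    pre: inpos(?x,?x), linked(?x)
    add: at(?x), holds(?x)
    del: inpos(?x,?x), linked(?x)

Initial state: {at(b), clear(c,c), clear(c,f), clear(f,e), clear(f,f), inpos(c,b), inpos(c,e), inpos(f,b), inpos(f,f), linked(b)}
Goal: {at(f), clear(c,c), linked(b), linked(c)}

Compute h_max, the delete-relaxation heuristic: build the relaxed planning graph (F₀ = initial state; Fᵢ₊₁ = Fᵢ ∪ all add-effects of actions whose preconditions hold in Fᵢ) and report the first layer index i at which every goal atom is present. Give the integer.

2

F0 = init (10 atoms)
F1 = F0 ∪ {clear(c,b), clear(c,e), clear(f,b), inpos(b,b), linked(c), linked(f)}  (16 atoms)
F2 = F1 ∪ {at(c), at(f), clear(b,b), holds(b), holds(f), inpos(c,c)}  (22 atoms)
goal ⊆ F2  ⇒  h_max = 2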